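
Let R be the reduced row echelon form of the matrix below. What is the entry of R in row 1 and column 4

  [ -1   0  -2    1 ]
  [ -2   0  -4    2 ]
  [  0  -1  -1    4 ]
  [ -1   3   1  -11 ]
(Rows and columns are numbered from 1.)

-1

r1 := -1·r1
  [  1   0   2   -1 ]
  [ -2   0  -4    2 ]
  [  0  -1  -1    4 ]
  [ -1   3   1  -11 ]
r2 := r2 + 2·r1
  [  1   0   2   -1 ]
  [  0   0   0    0 ]
  [  0  -1  -1    4 ]
  [ -1   3   1  -11 ]
r4 := r4 + r1
  [ 1   0   2   -1 ]
  [ 0   0   0    0 ]
  [ 0  -1  -1    4 ]
  [ 0   3   3  -12 ]
r2 <=> r3
  [ 1   0   2   -1 ]
  [ 0  -1  -1    4 ]
  [ 0   0   0    0 ]
  [ 0   3   3  -12 ]
r2 := -1·r2
  [ 1  0  2   -1 ]
  [ 0  1  1   -4 ]
  [ 0  0  0    0 ]
  [ 0  3  3  -12 ]
r4 := r4 − 3·r2
  [ 1  0  2  -1 ]
  [ 0  1  1  -4 ]
  [ 0  0  0   0 ]
  [ 0  0  0   0 ]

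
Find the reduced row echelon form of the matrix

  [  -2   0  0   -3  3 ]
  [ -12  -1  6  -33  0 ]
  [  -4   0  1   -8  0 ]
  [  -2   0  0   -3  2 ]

[[1, 0, 0, 3/2, 0], [0, 1, 0, 3, 0], [0, 0, 1, -2, 0], [0, 0, 0, 0, 1]]

Multiply ρ1 by -1/2.
  [   1   0  0  3/2  -3/2 ]
  [ -12  -1  6  -33     0 ]
  [  -4   0  1   -8     0 ]
  [  -2   0  0   -3     2 ]
Add 12 times ρ1 to ρ2.
  [  1   0  0  3/2  -3/2 ]
  [  0  -1  6  -15   -18 ]
  [ -4   0  1   -8     0 ]
  [ -2   0  0   -3     2 ]
Add 4 times ρ1 to ρ3.
  [  1   0  0  3/2  -3/2 ]
  [  0  -1  6  -15   -18 ]
  [  0   0  1   -2    -6 ]
  [ -2   0  0   -3     2 ]
Add 2 times ρ1 to ρ4.
  [ 1   0  0  3/2  -3/2 ]
  [ 0  -1  6  -15   -18 ]
  [ 0   0  1   -2    -6 ]
  [ 0   0  0    0    -1 ]
Multiply ρ2 by -1.
  [ 1  0   0  3/2  -3/2 ]
  [ 0  1  -6   15    18 ]
  [ 0  0   1   -2    -6 ]
  [ 0  0   0    0    -1 ]
Multiply ρ4 by -1.
  [ 1  0   0  3/2  -3/2 ]
  [ 0  1  -6   15    18 ]
  [ 0  0   1   -2    -6 ]
  [ 0  0   0    0     1 ]
Add 6 times ρ4 to ρ3.
  [ 1  0   0  3/2  -3/2 ]
  [ 0  1  -6   15    18 ]
  [ 0  0   1   -2     0 ]
  [ 0  0   0    0     1 ]
Subtract 18 times ρ4 from ρ2.
  [ 1  0   0  3/2  -3/2 ]
  [ 0  1  -6   15     0 ]
  [ 0  0   1   -2     0 ]
  [ 0  0   0    0     1 ]
Add 3/2 times ρ4 to ρ1.
  [ 1  0   0  3/2  0 ]
  [ 0  1  -6   15  0 ]
  [ 0  0   1   -2  0 ]
  [ 0  0   0    0  1 ]
Add 6 times ρ3 to ρ2.
  [ 1  0  0  3/2  0 ]
  [ 0  1  0    3  0 ]
  [ 0  0  1   -2  0 ]
  [ 0  0  0    0  1 ]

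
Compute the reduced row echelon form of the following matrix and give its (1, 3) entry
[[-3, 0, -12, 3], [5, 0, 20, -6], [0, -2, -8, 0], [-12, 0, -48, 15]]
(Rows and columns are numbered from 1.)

4

R1 := -1/3·R1
  [   1   0    4  -1 ]
  [   5   0   20  -6 ]
  [   0  -2   -8   0 ]
  [ -12   0  -48  15 ]
R2 := R2 − 5·R1
  [   1   0    4  -1 ]
  [   0   0    0  -1 ]
  [   0  -2   -8   0 ]
  [ -12   0  -48  15 ]
R4 := R4 + 12·R1
  [ 1   0   4  -1 ]
  [ 0   0   0  -1 ]
  [ 0  -2  -8   0 ]
  [ 0   0   0   3 ]
R2 ↔ R3
  [ 1   0   4  -1 ]
  [ 0  -2  -8   0 ]
  [ 0   0   0  -1 ]
  [ 0   0   0   3 ]
R2 := -1/2·R2
  [ 1  0  4  -1 ]
  [ 0  1  4   0 ]
  [ 0  0  0  -1 ]
  [ 0  0  0   3 ]
R3 := -1·R3
  [ 1  0  4  -1 ]
  [ 0  1  4   0 ]
  [ 0  0  0   1 ]
  [ 0  0  0   3 ]
R4 := R4 − 3·R3
  [ 1  0  4  -1 ]
  [ 0  1  4   0 ]
  [ 0  0  0   1 ]
  [ 0  0  0   0 ]
R1 := R1 + R3
  [ 1  0  4  0 ]
  [ 0  1  4  0 ]
  [ 0  0  0  1 ]
  [ 0  0  0  0 ]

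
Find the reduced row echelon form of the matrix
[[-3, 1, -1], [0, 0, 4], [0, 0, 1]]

r1 → -1/3·r1
r2 → 1/4·r2
r3 → r3 − r2
r1 → r1 − 1/3·r2

[[1, -1/3, 0], [0, 0, 1], [0, 0, 0]]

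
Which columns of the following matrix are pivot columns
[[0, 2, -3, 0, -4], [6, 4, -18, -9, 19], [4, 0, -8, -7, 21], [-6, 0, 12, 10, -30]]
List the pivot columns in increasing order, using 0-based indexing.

0, 1, 3

r1 <=> r2
  [  6  4  -18  -9   19 ]
  [  0  2   -3   0   -4 ]
  [  4  0   -8  -7   21 ]
  [ -6  0   12  10  -30 ]
r1 → 1/6·r1
  [  1  2/3  -3  -3/2  19/6 ]
  [  0    2  -3     0    -4 ]
  [  4    0  -8    -7    21 ]
  [ -6    0  12    10   -30 ]
r3 → r3 − 4·r1
  [  1   2/3  -3  -3/2  19/6 ]
  [  0     2  -3     0    -4 ]
  [  0  -8/3   4    -1  25/3 ]
  [ -6     0  12    10   -30 ]
r4 → r4 + 6·r1
  [ 1   2/3  -3  -3/2  19/6 ]
  [ 0     2  -3     0    -4 ]
  [ 0  -8/3   4    -1  25/3 ]
  [ 0     4  -6     1   -11 ]
r2 → 1/2·r2
  [ 1   2/3    -3  -3/2  19/6 ]
  [ 0     1  -3/2     0    -2 ]
  [ 0  -8/3     4    -1  25/3 ]
  [ 0     4    -6     1   -11 ]
r3 → r3 + 8/3·r2
  [ 1  2/3    -3  -3/2  19/6 ]
  [ 0    1  -3/2     0    -2 ]
  [ 0    0     0    -1     3 ]
  [ 0    4    -6     1   -11 ]
r4 → r4 − 4·r2
  [ 1  2/3    -3  -3/2  19/6 ]
  [ 0    1  -3/2     0    -2 ]
  [ 0    0     0    -1     3 ]
  [ 0    0     0     1    -3 ]
r3 → -1·r3
  [ 1  2/3    -3  -3/2  19/6 ]
  [ 0    1  -3/2     0    -2 ]
  [ 0    0     0     1    -3 ]
  [ 0    0     0     1    -3 ]
r4 → r4 − r3
  [ 1  2/3    -3  -3/2  19/6 ]
  [ 0    1  -3/2     0    -2 ]
  [ 0    0     0     1    -3 ]
  [ 0    0     0     0     0 ]
r1 → r1 + 3/2·r3
  [ 1  2/3    -3  0  -4/3 ]
  [ 0    1  -3/2  0    -2 ]
  [ 0    0     0  1    -3 ]
  [ 0    0     0  0     0 ]
r1 → r1 − 2/3·r2
  [ 1  0    -2  0   0 ]
  [ 0  1  -3/2  0  -2 ]
  [ 0  0     0  1  -3 ]
  [ 0  0     0  0   0 ]
Pivot columns are the columns containing a leading 1.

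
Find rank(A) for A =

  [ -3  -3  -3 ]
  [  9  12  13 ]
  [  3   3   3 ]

R1 ← -1/3·R1
R2 ← R2 − 9·R1
R3 ← R3 − 3·R1
R2 ← 1/3·R2
R1 ← R1 − R2
The reduced form has 2 nonzero rows.

rank = 2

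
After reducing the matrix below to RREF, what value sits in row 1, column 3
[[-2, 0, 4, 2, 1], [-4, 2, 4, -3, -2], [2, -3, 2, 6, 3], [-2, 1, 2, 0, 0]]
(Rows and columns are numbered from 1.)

Multiply R1 by -1/2.
  [  1   0  -2  -1  -1/2 ]
  [ -4   2   4  -3    -2 ]
  [  2  -3   2   6     3 ]
  [ -2   1   2   0     0 ]
Add 4 times R1 to R2.
  [  1   0  -2  -1  -1/2 ]
  [  0   2  -4  -7    -4 ]
  [  2  -3   2   6     3 ]
  [ -2   1   2   0     0 ]
Subtract 2 times R1 from R3.
  [  1   0  -2  -1  -1/2 ]
  [  0   2  -4  -7    -4 ]
  [  0  -3   6   8     4 ]
  [ -2   1   2   0     0 ]
Add 2 times R1 to R4.
  [ 1   0  -2  -1  -1/2 ]
  [ 0   2  -4  -7    -4 ]
  [ 0  -3   6   8     4 ]
  [ 0   1  -2  -2    -1 ]
Multiply R2 by 1/2.
  [ 1   0  -2    -1  -1/2 ]
  [ 0   1  -2  -7/2    -2 ]
  [ 0  -3   6     8     4 ]
  [ 0   1  -2    -2    -1 ]
Add 3 times R2 to R3.
  [ 1  0  -2    -1  -1/2 ]
  [ 0  1  -2  -7/2    -2 ]
  [ 0  0   0  -5/2    -2 ]
  [ 0  1  -2    -2    -1 ]
Subtract R2 from R4.
  [ 1  0  -2    -1  -1/2 ]
  [ 0  1  -2  -7/2    -2 ]
  [ 0  0   0  -5/2    -2 ]
  [ 0  0   0   3/2     1 ]
Multiply R3 by -2/5.
  [ 1  0  -2    -1  -1/2 ]
  [ 0  1  -2  -7/2    -2 ]
  [ 0  0   0     1   4/5 ]
  [ 0  0   0   3/2     1 ]
Subtract 3/2 times R3 from R4.
  [ 1  0  -2    -1  -1/2 ]
  [ 0  1  -2  -7/2    -2 ]
  [ 0  0   0     1   4/5 ]
  [ 0  0   0     0  -1/5 ]
Multiply R4 by -5.
  [ 1  0  -2    -1  -1/2 ]
  [ 0  1  -2  -7/2    -2 ]
  [ 0  0   0     1   4/5 ]
  [ 0  0   0     0     1 ]
Subtract 4/5 times R4 from R3.
  [ 1  0  -2    -1  -1/2 ]
  [ 0  1  -2  -7/2    -2 ]
  [ 0  0   0     1     0 ]
  [ 0  0   0     0     1 ]
Add 2 times R4 to R2.
  [ 1  0  -2    -1  -1/2 ]
  [ 0  1  -2  -7/2     0 ]
  [ 0  0   0     1     0 ]
  [ 0  0   0     0     1 ]
Add 1/2 times R4 to R1.
  [ 1  0  -2    -1  0 ]
  [ 0  1  -2  -7/2  0 ]
  [ 0  0   0     1  0 ]
  [ 0  0   0     0  1 ]
Add 7/2 times R3 to R2.
  [ 1  0  -2  -1  0 ]
  [ 0  1  -2   0  0 ]
  [ 0  0   0   1  0 ]
  [ 0  0   0   0  1 ]
Add R3 to R1.
  [ 1  0  -2  0  0 ]
  [ 0  1  -2  0  0 ]
  [ 0  0   0  1  0 ]
  [ 0  0   0  0  1 ]

-2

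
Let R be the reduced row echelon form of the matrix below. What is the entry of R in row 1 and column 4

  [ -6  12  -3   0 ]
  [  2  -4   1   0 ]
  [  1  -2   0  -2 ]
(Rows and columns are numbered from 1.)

-2

R1 := -1/6·R1
  [ 1  -2  1/2   0 ]
  [ 2  -4    1   0 ]
  [ 1  -2    0  -2 ]
R2 := R2 − 2·R1
  [ 1  -2  1/2   0 ]
  [ 0   0    0   0 ]
  [ 1  -2    0  -2 ]
R3 := R3 − R1
  [ 1  -2   1/2   0 ]
  [ 0   0     0   0 ]
  [ 0   0  -1/2  -2 ]
R2 <=> R3
  [ 1  -2   1/2   0 ]
  [ 0   0  -1/2  -2 ]
  [ 0   0     0   0 ]
R2 := -2·R2
  [ 1  -2  1/2  0 ]
  [ 0   0    1  4 ]
  [ 0   0    0  0 ]
R1 := R1 − 1/2·R2
  [ 1  -2  0  -2 ]
  [ 0   0  1   4 ]
  [ 0   0  0   0 ]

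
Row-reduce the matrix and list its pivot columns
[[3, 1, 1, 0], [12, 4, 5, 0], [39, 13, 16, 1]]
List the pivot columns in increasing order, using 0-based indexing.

0, 2, 3

r1 := 1/3·r1
  [  1  1/3  1/3  0 ]
  [ 12    4    5  0 ]
  [ 39   13   16  1 ]
r2 := r2 − 12·r1
  [  1  1/3  1/3  0 ]
  [  0    0    1  0 ]
  [ 39   13   16  1 ]
r3 := r3 − 39·r1
  [ 1  1/3  1/3  0 ]
  [ 0    0    1  0 ]
  [ 0    0    3  1 ]
r3 := r3 − 3·r2
  [ 1  1/3  1/3  0 ]
  [ 0    0    1  0 ]
  [ 0    0    0  1 ]
r1 := r1 − 1/3·r2
  [ 1  1/3  0  0 ]
  [ 0    0  1  0 ]
  [ 0    0  0  1 ]
Pivot columns are the columns containing a leading 1.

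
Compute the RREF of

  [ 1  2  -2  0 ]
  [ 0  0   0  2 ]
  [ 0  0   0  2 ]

Multiply R2 by 1/2.
Subtract 2 times R2 from R3.

[[1, 2, -2, 0], [0, 0, 0, 1], [0, 0, 0, 0]]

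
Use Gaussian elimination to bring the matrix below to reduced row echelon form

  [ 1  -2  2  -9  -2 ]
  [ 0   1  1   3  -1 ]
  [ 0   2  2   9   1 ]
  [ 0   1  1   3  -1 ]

R3 → R3 − 2·R2
  [ 1  -2  2  -9  -2 ]
  [ 0   1  1   3  -1 ]
  [ 0   0  0   3   3 ]
  [ 0   1  1   3  -1 ]
R4 → R4 − R2
  [ 1  -2  2  -9  -2 ]
  [ 0   1  1   3  -1 ]
  [ 0   0  0   3   3 ]
  [ 0   0  0   0   0 ]
R3 → 1/3·R3
  [ 1  -2  2  -9  -2 ]
  [ 0   1  1   3  -1 ]
  [ 0   0  0   1   1 ]
  [ 0   0  0   0   0 ]
R2 → R2 − 3·R3
  [ 1  -2  2  -9  -2 ]
  [ 0   1  1   0  -4 ]
  [ 0   0  0   1   1 ]
  [ 0   0  0   0   0 ]
R1 → R1 + 9·R3
  [ 1  -2  2  0   7 ]
  [ 0   1  1  0  -4 ]
  [ 0   0  0  1   1 ]
  [ 0   0  0  0   0 ]
R1 → R1 + 2·R2
  [ 1  0  4  0  -1 ]
  [ 0  1  1  0  -4 ]
  [ 0  0  0  1   1 ]
  [ 0  0  0  0   0 ]

[[1, 0, 4, 0, -1], [0, 1, 1, 0, -4], [0, 0, 0, 1, 1], [0, 0, 0, 0, 0]]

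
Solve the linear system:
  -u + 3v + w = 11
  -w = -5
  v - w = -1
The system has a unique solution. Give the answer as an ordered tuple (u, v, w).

Form the augmented matrix and row-reduce:
  [ -1  3   1  |  11 ]
  [  0  0  -1  |  -5 ]
  [  0  1  -1  |  -1 ]
R1 ← -1·R1
  [ 1  -3  -1  |  -11 ]
  [ 0   0  -1  |   -5 ]
  [ 0   1  -1  |   -1 ]
R2 <-> R3
  [ 1  -3  -1  |  -11 ]
  [ 0   1  -1  |   -1 ]
  [ 0   0  -1  |   -5 ]
R3 ← -1·R3
  [ 1  -3  -1  |  -11 ]
  [ 0   1  -1  |   -1 ]
  [ 0   0   1  |    5 ]
R2 ← R2 + R3
  [ 1  -3  -1  |  -11 ]
  [ 0   1   0  |    4 ]
  [ 0   0   1  |    5 ]
R1 ← R1 + R3
  [ 1  -3  0  |  -6 ]
  [ 0   1  0  |   4 ]
  [ 0   0  1  |   5 ]
R1 ← R1 + 3·R2
  [ 1  0  0  |  6 ]
  [ 0  1  0  |  4 ]
  [ 0  0  1  |  5 ]
Reading off the last column: u = 6, v = 4, w = 5.

(6, 4, 5)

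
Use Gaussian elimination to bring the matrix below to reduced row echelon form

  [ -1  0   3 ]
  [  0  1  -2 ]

R1 ← -1·R1
  [ 1  0  -3 ]
  [ 0  1  -2 ]

[[1, 0, -3], [0, 1, -2]]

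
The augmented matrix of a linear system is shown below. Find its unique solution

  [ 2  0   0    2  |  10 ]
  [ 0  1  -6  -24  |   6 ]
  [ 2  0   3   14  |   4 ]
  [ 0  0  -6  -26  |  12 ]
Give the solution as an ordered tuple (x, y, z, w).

(5, -6, -2, 0)

Multiply R1 by 1/2.
Subtract 2 times R1 from R3.
Multiply R3 by 1/3.
Add 6 times R3 to R4.
Multiply R4 by -1/2.
Subtract 4 times R4 from R3.
Add 24 times R4 to R2.
Subtract R4 from R1.
Add 6 times R3 to R2.
Reading off the last column: x = 5, y = -6, z = -2, w = 0.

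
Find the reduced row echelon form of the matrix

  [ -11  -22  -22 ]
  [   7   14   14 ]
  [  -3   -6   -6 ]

R1 ← -1/11·R1
  [  1   2   2 ]
  [  7  14  14 ]
  [ -3  -6  -6 ]
R2 ← R2 − 7·R1
  [  1   2   2 ]
  [  0   0   0 ]
  [ -3  -6  -6 ]
R3 ← R3 + 3·R1
  [ 1  2  2 ]
  [ 0  0  0 ]
  [ 0  0  0 ]

[[1, 2, 2], [0, 0, 0], [0, 0, 0]]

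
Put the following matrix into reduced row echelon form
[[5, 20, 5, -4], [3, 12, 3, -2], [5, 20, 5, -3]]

r1 → 1/5·r1
  [ 1   4  1  -4/5 ]
  [ 3  12  3    -2 ]
  [ 5  20  5    -3 ]
r2 → r2 − 3·r1
  [ 1   4  1  -4/5 ]
  [ 0   0  0   2/5 ]
  [ 5  20  5    -3 ]
r3 → r3 − 5·r1
  [ 1  4  1  -4/5 ]
  [ 0  0  0   2/5 ]
  [ 0  0  0     1 ]
r2 → 5/2·r2
  [ 1  4  1  -4/5 ]
  [ 0  0  0     1 ]
  [ 0  0  0     1 ]
r3 → r3 − r2
  [ 1  4  1  -4/5 ]
  [ 0  0  0     1 ]
  [ 0  0  0     0 ]
r1 → r1 + 4/5·r2
  [ 1  4  1  0 ]
  [ 0  0  0  1 ]
  [ 0  0  0  0 ]

[[1, 4, 1, 0], [0, 0, 0, 1], [0, 0, 0, 0]]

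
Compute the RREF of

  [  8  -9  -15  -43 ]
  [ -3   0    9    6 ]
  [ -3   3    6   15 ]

R1 ← 1/8·R1
  [  1  -9/8  -15/8  -43/8 ]
  [ -3     0      9      6 ]
  [ -3     3      6     15 ]
R2 ← R2 + 3·R1
  [  1   -9/8  -15/8  -43/8 ]
  [  0  -27/8   27/8  -81/8 ]
  [ -3      3      6     15 ]
R3 ← R3 + 3·R1
  [ 1   -9/8  -15/8  -43/8 ]
  [ 0  -27/8   27/8  -81/8 ]
  [ 0   -3/8    3/8   -9/8 ]
R2 ← -8/27·R2
  [ 1  -9/8  -15/8  -43/8 ]
  [ 0     1     -1      3 ]
  [ 0  -3/8    3/8   -9/8 ]
R3 ← R3 + 3/8·R2
  [ 1  -9/8  -15/8  -43/8 ]
  [ 0     1     -1      3 ]
  [ 0     0      0      0 ]
R1 ← R1 + 9/8·R2
  [ 1  0  -3  -2 ]
  [ 0  1  -1   3 ]
  [ 0  0   0   0 ]

[[1, 0, -3, -2], [0, 1, -1, 3], [0, 0, 0, 0]]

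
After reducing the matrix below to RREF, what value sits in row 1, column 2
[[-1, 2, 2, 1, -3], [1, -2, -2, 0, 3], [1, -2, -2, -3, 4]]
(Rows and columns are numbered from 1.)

-2

Multiply r1 by -1.
Subtract r1 from r2.
Subtract r1 from r3.
Add 2 times r2 to r3.
Subtract 3 times r3 from r1.
Add r2 to r1.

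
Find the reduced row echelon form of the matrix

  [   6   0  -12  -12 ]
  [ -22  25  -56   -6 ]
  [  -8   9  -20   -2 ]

Multiply R1 by 1/6.
  [   1   0   -2  -2 ]
  [ -22  25  -56  -6 ]
  [  -8   9  -20  -2 ]
Add 22 times R1 to R2.
  [  1   0    -2   -2 ]
  [  0  25  -100  -50 ]
  [ -8   9   -20   -2 ]
Add 8 times R1 to R3.
  [ 1   0    -2   -2 ]
  [ 0  25  -100  -50 ]
  [ 0   9   -36  -18 ]
Multiply R2 by 1/25.
  [ 1  0   -2   -2 ]
  [ 0  1   -4   -2 ]
  [ 0  9  -36  -18 ]
Subtract 9 times R2 from R3.
  [ 1  0  -2  -2 ]
  [ 0  1  -4  -2 ]
  [ 0  0   0   0 ]

[[1, 0, -2, -2], [0, 1, -4, -2], [0, 0, 0, 0]]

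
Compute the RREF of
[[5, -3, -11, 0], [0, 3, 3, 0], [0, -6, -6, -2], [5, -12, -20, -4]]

[[1, 0, -8/5, 0], [0, 1, 1, 0], [0, 0, 0, 1], [0, 0, 0, 0]]

Multiply ρ1 by 1/5.
Subtract 5 times ρ1 from ρ4.
Multiply ρ2 by 1/3.
Add 6 times ρ2 to ρ3.
Add 9 times ρ2 to ρ4.
Multiply ρ3 by -1/2.
Add 4 times ρ3 to ρ4.
Add 3/5 times ρ2 to ρ1.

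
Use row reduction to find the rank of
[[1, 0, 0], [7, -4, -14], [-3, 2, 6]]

rank = 3

ρ2 := ρ2 − 7·ρ1
  [  1   0    0 ]
  [  0  -4  -14 ]
  [ -3   2    6 ]
ρ3 := ρ3 + 3·ρ1
  [ 1   0    0 ]
  [ 0  -4  -14 ]
  [ 0   2    6 ]
ρ2 := -1/4·ρ2
  [ 1  0    0 ]
  [ 0  1  7/2 ]
  [ 0  2    6 ]
ρ3 := ρ3 − 2·ρ2
  [ 1  0    0 ]
  [ 0  1  7/2 ]
  [ 0  0   -1 ]
ρ3 := -1·ρ3
  [ 1  0    0 ]
  [ 0  1  7/2 ]
  [ 0  0    1 ]
ρ2 := ρ2 − 7/2·ρ3
  [ 1  0  0 ]
  [ 0  1  0 ]
  [ 0  0  1 ]
The reduced form has 3 nonzero rows.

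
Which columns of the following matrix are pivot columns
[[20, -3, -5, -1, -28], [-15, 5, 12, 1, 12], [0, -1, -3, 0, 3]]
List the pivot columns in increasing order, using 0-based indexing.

R1 ← 1/20·R1
  [   1  -3/20  -1/4  -1/20  -7/5 ]
  [ -15      5    12      1    12 ]
  [   0     -1    -3      0     3 ]
R2 ← R2 + 15·R1
  [ 1  -3/20  -1/4  -1/20  -7/5 ]
  [ 0   11/4  33/4    1/4    -9 ]
  [ 0     -1    -3      0     3 ]
R2 ← 4/11·R2
  [ 1  -3/20  -1/4  -1/20    -7/5 ]
  [ 0      1     3   1/11  -36/11 ]
  [ 0     -1    -3      0       3 ]
R3 ← R3 + R2
  [ 1  -3/20  -1/4  -1/20    -7/5 ]
  [ 0      1     3   1/11  -36/11 ]
  [ 0      0     0   1/11   -3/11 ]
R3 ← 11·R3
  [ 1  -3/20  -1/4  -1/20    -7/5 ]
  [ 0      1     3   1/11  -36/11 ]
  [ 0      0     0      1      -3 ]
R2 ← R2 − 1/11·R3
  [ 1  -3/20  -1/4  -1/20  -7/5 ]
  [ 0      1     3      0    -3 ]
  [ 0      0     0      1    -3 ]
R1 ← R1 + 1/20·R3
  [ 1  -3/20  -1/4  0  -31/20 ]
  [ 0      1     3  0      -3 ]
  [ 0      0     0  1      -3 ]
R1 ← R1 + 3/20·R2
  [ 1  0  1/5  0  -2 ]
  [ 0  1    3  0  -3 ]
  [ 0  0    0  1  -3 ]
Pivot columns are the columns containing a leading 1.

0, 1, 3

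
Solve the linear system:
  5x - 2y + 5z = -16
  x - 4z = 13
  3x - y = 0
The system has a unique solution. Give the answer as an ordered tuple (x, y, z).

Form the augmented matrix and row-reduce:
  [ 5  -2   5  |  -16 ]
  [ 1   0  -4  |   13 ]
  [ 3  -1   0  |    0 ]
Multiply r1 by 1/5.
Subtract r1 from r2.
Subtract 3 times r1 from r3.
Multiply r2 by 5/2.
Subtract 1/5 times r2 from r3.
Multiply r3 by -2.
Add 25/2 times r3 to r2.
Subtract r3 from r1.
Add 2/5 times r2 to r1.
Reading off the last column: x = 1, y = 3, z = -3.

(1, 3, -3)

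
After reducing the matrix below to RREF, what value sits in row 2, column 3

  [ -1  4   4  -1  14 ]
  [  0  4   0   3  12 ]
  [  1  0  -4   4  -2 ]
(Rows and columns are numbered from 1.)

0

Multiply r1 by -1.
  [ 1  -4  -4  1  -14 ]
  [ 0   4   0  3   12 ]
  [ 1   0  -4  4   -2 ]
Subtract r1 from r3.
  [ 1  -4  -4  1  -14 ]
  [ 0   4   0  3   12 ]
  [ 0   4   0  3   12 ]
Multiply r2 by 1/4.
  [ 1  -4  -4    1  -14 ]
  [ 0   1   0  3/4    3 ]
  [ 0   4   0    3   12 ]
Subtract 4 times r2 from r3.
  [ 1  -4  -4    1  -14 ]
  [ 0   1   0  3/4    3 ]
  [ 0   0   0    0    0 ]
Add 4 times r2 to r1.
  [ 1  0  -4    4  -2 ]
  [ 0  1   0  3/4   3 ]
  [ 0  0   0    0   0 ]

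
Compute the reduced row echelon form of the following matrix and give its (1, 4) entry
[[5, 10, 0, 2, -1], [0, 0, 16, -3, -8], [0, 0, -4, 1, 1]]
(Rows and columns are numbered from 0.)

Multiply ρ1 by 1/5.
  [ 1  2   0  2/5  -1/5 ]
  [ 0  0  16   -3    -8 ]
  [ 0  0  -4    1     1 ]
Multiply ρ2 by 1/16.
  [ 1  2   0    2/5  -1/5 ]
  [ 0  0   1  -3/16  -1/2 ]
  [ 0  0  -4      1     1 ]
Add 4 times ρ2 to ρ3.
  [ 1  2  0    2/5  -1/5 ]
  [ 0  0  1  -3/16  -1/2 ]
  [ 0  0  0    1/4    -1 ]
Multiply ρ3 by 4.
  [ 1  2  0    2/5  -1/5 ]
  [ 0  0  1  -3/16  -1/2 ]
  [ 0  0  0      1    -4 ]
Add 3/16 times ρ3 to ρ2.
  [ 1  2  0  2/5  -1/5 ]
  [ 0  0  1    0  -5/4 ]
  [ 0  0  0    1    -4 ]
Subtract 2/5 times ρ3 from ρ1.
  [ 1  2  0  0   7/5 ]
  [ 0  0  1  0  -5/4 ]
  [ 0  0  0  1    -4 ]

-5/4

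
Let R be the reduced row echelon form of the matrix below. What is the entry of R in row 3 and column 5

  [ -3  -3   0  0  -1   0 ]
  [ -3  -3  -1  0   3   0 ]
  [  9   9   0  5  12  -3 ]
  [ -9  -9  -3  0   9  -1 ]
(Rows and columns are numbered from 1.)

9/5

ρ1 -> -1/3·ρ1
  [  1   1   0  0  1/3   0 ]
  [ -3  -3  -1  0    3   0 ]
  [  9   9   0  5   12  -3 ]
  [ -9  -9  -3  0    9  -1 ]
ρ2 -> ρ2 + 3·ρ1
  [  1   1   0  0  1/3   0 ]
  [  0   0  -1  0    4   0 ]
  [  9   9   0  5   12  -3 ]
  [ -9  -9  -3  0    9  -1 ]
ρ3 -> ρ3 − 9·ρ1
  [  1   1   0  0  1/3   0 ]
  [  0   0  -1  0    4   0 ]
  [  0   0   0  5    9  -3 ]
  [ -9  -9  -3  0    9  -1 ]
ρ4 -> ρ4 + 9·ρ1
  [ 1  1   0  0  1/3   0 ]
  [ 0  0  -1  0    4   0 ]
  [ 0  0   0  5    9  -3 ]
  [ 0  0  -3  0   12  -1 ]
ρ2 -> -1·ρ2
  [ 1  1   0  0  1/3   0 ]
  [ 0  0   1  0   -4   0 ]
  [ 0  0   0  5    9  -3 ]
  [ 0  0  -3  0   12  -1 ]
ρ4 -> ρ4 + 3·ρ2
  [ 1  1  0  0  1/3   0 ]
  [ 0  0  1  0   -4   0 ]
  [ 0  0  0  5    9  -3 ]
  [ 0  0  0  0    0  -1 ]
ρ3 -> 1/5·ρ3
  [ 1  1  0  0  1/3     0 ]
  [ 0  0  1  0   -4     0 ]
  [ 0  0  0  1  9/5  -3/5 ]
  [ 0  0  0  0    0    -1 ]
ρ4 -> -1·ρ4
  [ 1  1  0  0  1/3     0 ]
  [ 0  0  1  0   -4     0 ]
  [ 0  0  0  1  9/5  -3/5 ]
  [ 0  0  0  0    0     1 ]
ρ3 -> ρ3 + 3/5·ρ4
  [ 1  1  0  0  1/3  0 ]
  [ 0  0  1  0   -4  0 ]
  [ 0  0  0  1  9/5  0 ]
  [ 0  0  0  0    0  1 ]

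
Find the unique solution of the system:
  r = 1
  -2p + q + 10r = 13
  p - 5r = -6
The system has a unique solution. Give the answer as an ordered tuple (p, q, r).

Form the augmented matrix and row-reduce:
  [  0  0   1  |   1 ]
  [ -2  1  10  |  13 ]
  [  1  0  -5  |  -6 ]
R1 ↔ R2
  [ -2  1  10  |  13 ]
  [  0  0   1  |   1 ]
  [  1  0  -5  |  -6 ]
R1 → -1/2·R1
  [ 1  -1/2  -5  |  -13/2 ]
  [ 0     0   1  |      1 ]
  [ 1     0  -5  |     -6 ]
R3 → R3 − R1
  [ 1  -1/2  -5  |  -13/2 ]
  [ 0     0   1  |      1 ]
  [ 0   1/2   0  |    1/2 ]
R2 ↔ R3
  [ 1  -1/2  -5  |  -13/2 ]
  [ 0   1/2   0  |    1/2 ]
  [ 0     0   1  |      1 ]
R2 → 2·R2
  [ 1  -1/2  -5  |  -13/2 ]
  [ 0     1   0  |      1 ]
  [ 0     0   1  |      1 ]
R1 → R1 + 5·R3
  [ 1  -1/2  0  |  -3/2 ]
  [ 0     1  0  |     1 ]
  [ 0     0  1  |     1 ]
R1 → R1 + 1/2·R2
  [ 1  0  0  |  -1 ]
  [ 0  1  0  |   1 ]
  [ 0  0  1  |   1 ]
Reading off the last column: p = -1, q = 1, r = 1.

(-1, 1, 1)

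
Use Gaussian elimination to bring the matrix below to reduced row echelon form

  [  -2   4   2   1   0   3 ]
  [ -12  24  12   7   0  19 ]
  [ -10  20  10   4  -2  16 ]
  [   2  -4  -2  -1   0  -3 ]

Multiply ρ1 by -1/2.
  [   1  -2  -1  -1/2   0  -3/2 ]
  [ -12  24  12     7   0    19 ]
  [ -10  20  10     4  -2    16 ]
  [   2  -4  -2    -1   0    -3 ]
Add 12 times ρ1 to ρ2.
  [   1  -2  -1  -1/2   0  -3/2 ]
  [   0   0   0     1   0     1 ]
  [ -10  20  10     4  -2    16 ]
  [   2  -4  -2    -1   0    -3 ]
Add 10 times ρ1 to ρ3.
  [ 1  -2  -1  -1/2   0  -3/2 ]
  [ 0   0   0     1   0     1 ]
  [ 0   0   0    -1  -2     1 ]
  [ 2  -4  -2    -1   0    -3 ]
Subtract 2 times ρ1 from ρ4.
  [ 1  -2  -1  -1/2   0  -3/2 ]
  [ 0   0   0     1   0     1 ]
  [ 0   0   0    -1  -2     1 ]
  [ 0   0   0     0   0     0 ]
Add ρ2 to ρ3.
  [ 1  -2  -1  -1/2   0  -3/2 ]
  [ 0   0   0     1   0     1 ]
  [ 0   0   0     0  -2     2 ]
  [ 0   0   0     0   0     0 ]
Multiply ρ3 by -1/2.
  [ 1  -2  -1  -1/2  0  -3/2 ]
  [ 0   0   0     1  0     1 ]
  [ 0   0   0     0  1    -1 ]
  [ 0   0   0     0  0     0 ]
Add 1/2 times ρ2 to ρ1.
  [ 1  -2  -1  0  0  -1 ]
  [ 0   0   0  1  0   1 ]
  [ 0   0   0  0  1  -1 ]
  [ 0   0   0  0  0   0 ]

[[1, -2, -1, 0, 0, -1], [0, 0, 0, 1, 0, 1], [0, 0, 0, 0, 1, -1], [0, 0, 0, 0, 0, 0]]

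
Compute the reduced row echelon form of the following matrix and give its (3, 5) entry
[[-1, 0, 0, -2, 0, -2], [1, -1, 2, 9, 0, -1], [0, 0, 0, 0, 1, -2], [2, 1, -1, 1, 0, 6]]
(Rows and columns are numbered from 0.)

R1 ← -1·R1
  [ 1   0   0  2  0   2 ]
  [ 1  -1   2  9  0  -1 ]
  [ 0   0   0  0  1  -2 ]
  [ 2   1  -1  1  0   6 ]
R2 ← R2 − R1
  [ 1   0   0  2  0   2 ]
  [ 0  -1   2  7  0  -3 ]
  [ 0   0   0  0  1  -2 ]
  [ 2   1  -1  1  0   6 ]
R4 ← R4 − 2·R1
  [ 1   0   0   2  0   2 ]
  [ 0  -1   2   7  0  -3 ]
  [ 0   0   0   0  1  -2 ]
  [ 0   1  -1  -3  0   2 ]
R2 ← -1·R2
  [ 1  0   0   2  0   2 ]
  [ 0  1  -2  -7  0   3 ]
  [ 0  0   0   0  1  -2 ]
  [ 0  1  -1  -3  0   2 ]
R4 ← R4 − R2
  [ 1  0   0   2  0   2 ]
  [ 0  1  -2  -7  0   3 ]
  [ 0  0   0   0  1  -2 ]
  [ 0  0   1   4  0  -1 ]
R3 ↔ R4
  [ 1  0   0   2  0   2 ]
  [ 0  1  -2  -7  0   3 ]
  [ 0  0   1   4  0  -1 ]
  [ 0  0   0   0  1  -2 ]
R2 ← R2 + 2·R3
  [ 1  0  0  2  0   2 ]
  [ 0  1  0  1  0   1 ]
  [ 0  0  1  4  0  -1 ]
  [ 0  0  0  0  1  -2 ]

-2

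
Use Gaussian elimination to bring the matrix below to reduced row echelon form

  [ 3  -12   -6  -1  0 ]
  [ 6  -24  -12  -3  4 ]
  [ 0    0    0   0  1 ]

[[1, -4, -2, 0, 0], [0, 0, 0, 1, 0], [0, 0, 0, 0, 1]]

R1 := 1/3·R1
  [ 1   -4   -2  -1/3  0 ]
  [ 6  -24  -12    -3  4 ]
  [ 0    0    0     0  1 ]
R2 := R2 − 6·R1
  [ 1  -4  -2  -1/3  0 ]
  [ 0   0   0    -1  4 ]
  [ 0   0   0     0  1 ]
R2 := -1·R2
  [ 1  -4  -2  -1/3   0 ]
  [ 0   0   0     1  -4 ]
  [ 0   0   0     0   1 ]
R2 := R2 + 4·R3
  [ 1  -4  -2  -1/3  0 ]
  [ 0   0   0     1  0 ]
  [ 0   0   0     0  1 ]
R1 := R1 + 1/3·R2
  [ 1  -4  -2  0  0 ]
  [ 0   0   0  1  0 ]
  [ 0   0   0  0  1 ]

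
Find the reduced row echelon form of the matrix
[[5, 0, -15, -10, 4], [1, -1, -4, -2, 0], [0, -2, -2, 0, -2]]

ρ1 ← 1/5·ρ1
  [ 1   0  -3  -2  4/5 ]
  [ 1  -1  -4  -2    0 ]
  [ 0  -2  -2   0   -2 ]
ρ2 ← ρ2 − ρ1
  [ 1   0  -3  -2   4/5 ]
  [ 0  -1  -1   0  -4/5 ]
  [ 0  -2  -2   0    -2 ]
ρ2 ← -1·ρ2
  [ 1   0  -3  -2  4/5 ]
  [ 0   1   1   0  4/5 ]
  [ 0  -2  -2   0   -2 ]
ρ3 ← ρ3 + 2·ρ2
  [ 1  0  -3  -2   4/5 ]
  [ 0  1   1   0   4/5 ]
  [ 0  0   0   0  -2/5 ]
ρ3 ← -5/2·ρ3
  [ 1  0  -3  -2  4/5 ]
  [ 0  1   1   0  4/5 ]
  [ 0  0   0   0    1 ]
ρ2 ← ρ2 − 4/5·ρ3
  [ 1  0  -3  -2  4/5 ]
  [ 0  1   1   0    0 ]
  [ 0  0   0   0    1 ]
ρ1 ← ρ1 − 4/5·ρ3
  [ 1  0  -3  -2  0 ]
  [ 0  1   1   0  0 ]
  [ 0  0   0   0  1 ]

[[1, 0, -3, -2, 0], [0, 1, 1, 0, 0], [0, 0, 0, 0, 1]]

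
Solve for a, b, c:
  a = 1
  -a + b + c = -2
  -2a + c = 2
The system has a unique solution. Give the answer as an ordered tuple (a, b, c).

(1, -5, 4)

Form the augmented matrix and row-reduce:
  [  1  0  0  |   1 ]
  [ -1  1  1  |  -2 ]
  [ -2  0  1  |   2 ]
Add R1 to R2.
  [  1  0  0  |   1 ]
  [  0  1  1  |  -1 ]
  [ -2  0  1  |   2 ]
Add 2 times R1 to R3.
  [ 1  0  0  |   1 ]
  [ 0  1  1  |  -1 ]
  [ 0  0  1  |   4 ]
Subtract R3 from R2.
  [ 1  0  0  |   1 ]
  [ 0  1  0  |  -5 ]
  [ 0  0  1  |   4 ]
Reading off the last column: a = 1, b = -5, c = 4.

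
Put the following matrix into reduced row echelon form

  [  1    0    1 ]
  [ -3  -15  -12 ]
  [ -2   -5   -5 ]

[[1, 0, 1], [0, 1, 3/5], [0, 0, 0]]

ρ2 → ρ2 + 3·ρ1
  [  1    0   1 ]
  [  0  -15  -9 ]
  [ -2   -5  -5 ]
ρ3 → ρ3 + 2·ρ1
  [ 1    0   1 ]
  [ 0  -15  -9 ]
  [ 0   -5  -3 ]
ρ2 → -1/15·ρ2
  [ 1   0    1 ]
  [ 0   1  3/5 ]
  [ 0  -5   -3 ]
ρ3 → ρ3 + 5·ρ2
  [ 1  0    1 ]
  [ 0  1  3/5 ]
  [ 0  0    0 ]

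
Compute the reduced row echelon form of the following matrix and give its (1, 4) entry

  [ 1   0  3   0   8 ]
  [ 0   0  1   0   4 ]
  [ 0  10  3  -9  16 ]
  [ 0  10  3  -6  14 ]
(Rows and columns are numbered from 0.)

ρ2 <=> ρ3
  [ 1   0  3   0   8 ]
  [ 0  10  3  -9  16 ]
  [ 0   0  1   0   4 ]
  [ 0  10  3  -6  14 ]
ρ2 → 1/10·ρ2
  [ 1   0     3      0    8 ]
  [ 0   1  3/10  -9/10  8/5 ]
  [ 0   0     1      0    4 ]
  [ 0  10     3     -6   14 ]
ρ4 → ρ4 − 10·ρ2
  [ 1  0     3      0    8 ]
  [ 0  1  3/10  -9/10  8/5 ]
  [ 0  0     1      0    4 ]
  [ 0  0     0      3   -2 ]
ρ4 → 1/3·ρ4
  [ 1  0     3      0     8 ]
  [ 0  1  3/10  -9/10   8/5 ]
  [ 0  0     1      0     4 ]
  [ 0  0     0      1  -2/3 ]
ρ2 → ρ2 + 9/10·ρ4
  [ 1  0     3  0     8 ]
  [ 0  1  3/10  0     1 ]
  [ 0  0     1  0     4 ]
  [ 0  0     0  1  -2/3 ]
ρ2 → ρ2 − 3/10·ρ3
  [ 1  0  3  0     8 ]
  [ 0  1  0  0  -1/5 ]
  [ 0  0  1  0     4 ]
  [ 0  0  0  1  -2/3 ]
ρ1 → ρ1 − 3·ρ3
  [ 1  0  0  0    -4 ]
  [ 0  1  0  0  -1/5 ]
  [ 0  0  1  0     4 ]
  [ 0  0  0  1  -2/3 ]

-1/5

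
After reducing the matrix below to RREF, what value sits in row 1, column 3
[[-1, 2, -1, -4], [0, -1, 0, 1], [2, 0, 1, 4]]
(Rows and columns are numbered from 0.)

R1 := -1·R1
  [ 1  -2  1  4 ]
  [ 0  -1  0  1 ]
  [ 2   0  1  4 ]
R3 := R3 − 2·R1
  [ 1  -2   1   4 ]
  [ 0  -1   0   1 ]
  [ 0   4  -1  -4 ]
R2 := -1·R2
  [ 1  -2   1   4 ]
  [ 0   1   0  -1 ]
  [ 0   4  -1  -4 ]
R3 := R3 − 4·R2
  [ 1  -2   1   4 ]
  [ 0   1   0  -1 ]
  [ 0   0  -1   0 ]
R3 := -1·R3
  [ 1  -2  1   4 ]
  [ 0   1  0  -1 ]
  [ 0   0  1   0 ]
R1 := R1 − R3
  [ 1  -2  0   4 ]
  [ 0   1  0  -1 ]
  [ 0   0  1   0 ]
R1 := R1 + 2·R2
  [ 1  0  0   2 ]
  [ 0  1  0  -1 ]
  [ 0  0  1   0 ]

-1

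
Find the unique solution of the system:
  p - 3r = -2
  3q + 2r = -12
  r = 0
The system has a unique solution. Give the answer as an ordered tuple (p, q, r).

(-2, -4, 0)

Form the augmented matrix and row-reduce:
  [ 1  0  -3  |   -2 ]
  [ 0  3   2  |  -12 ]
  [ 0  0   1  |    0 ]
R2 ← 1/3·R2
  [ 1  0   -3  |  -2 ]
  [ 0  1  2/3  |  -4 ]
  [ 0  0    1  |   0 ]
R2 ← R2 − 2/3·R3
  [ 1  0  -3  |  -2 ]
  [ 0  1   0  |  -4 ]
  [ 0  0   1  |   0 ]
R1 ← R1 + 3·R3
  [ 1  0  0  |  -2 ]
  [ 0  1  0  |  -4 ]
  [ 0  0  1  |   0 ]
Reading off the last column: p = -2, q = -4, r = 0.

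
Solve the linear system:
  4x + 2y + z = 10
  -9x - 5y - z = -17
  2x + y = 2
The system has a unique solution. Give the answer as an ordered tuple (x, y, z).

Form the augmented matrix and row-reduce:
  [  4   2   1  |   10 ]
  [ -9  -5  -1  |  -17 ]
  [  2   1   0  |    2 ]
Multiply r1 by 1/4.
Add 9 times r1 to r2.
Subtract 2 times r1 from r3.
Multiply r2 by -2.
Multiply r3 by -2.
Add 5/2 times r3 to r2.
Subtract 1/4 times r3 from r1.
Subtract 1/2 times r2 from r1.
Reading off the last column: x = -1, y = 4, z = 6.

(-1, 4, 6)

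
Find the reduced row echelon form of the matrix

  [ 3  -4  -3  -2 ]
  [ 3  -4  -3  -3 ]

[[1, -4/3, -1, 0], [0, 0, 0, 1]]

ρ1 := 1/3·ρ1
ρ2 := ρ2 − 3·ρ1
ρ2 := -1·ρ2
ρ1 := ρ1 + 2/3·ρ2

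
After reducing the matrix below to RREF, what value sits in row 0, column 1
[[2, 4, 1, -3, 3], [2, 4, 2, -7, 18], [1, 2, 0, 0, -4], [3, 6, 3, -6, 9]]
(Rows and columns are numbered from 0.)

R1 → 1/2·R1
  [ 1  2  1/2  -3/2  3/2 ]
  [ 2  4    2    -7   18 ]
  [ 1  2    0     0   -4 ]
  [ 3  6    3    -6    9 ]
R2 → R2 − 2·R1
  [ 1  2  1/2  -3/2  3/2 ]
  [ 0  0    1    -4   15 ]
  [ 1  2    0     0   -4 ]
  [ 3  6    3    -6    9 ]
R3 → R3 − R1
  [ 1  2   1/2  -3/2    3/2 ]
  [ 0  0     1    -4     15 ]
  [ 0  0  -1/2   3/2  -11/2 ]
  [ 3  6     3    -6      9 ]
R4 → R4 − 3·R1
  [ 1  2   1/2  -3/2    3/2 ]
  [ 0  0     1    -4     15 ]
  [ 0  0  -1/2   3/2  -11/2 ]
  [ 0  0   3/2  -3/2    9/2 ]
R3 → R3 + 1/2·R2
  [ 1  2  1/2  -3/2  3/2 ]
  [ 0  0    1    -4   15 ]
  [ 0  0    0  -1/2    2 ]
  [ 0  0  3/2  -3/2  9/2 ]
R4 → R4 − 3/2·R2
  [ 1  2  1/2  -3/2  3/2 ]
  [ 0  0    1    -4   15 ]
  [ 0  0    0  -1/2    2 ]
  [ 0  0    0   9/2  -18 ]
R3 → -2·R3
  [ 1  2  1/2  -3/2  3/2 ]
  [ 0  0    1    -4   15 ]
  [ 0  0    0     1   -4 ]
  [ 0  0    0   9/2  -18 ]
R4 → R4 − 9/2·R3
  [ 1  2  1/2  -3/2  3/2 ]
  [ 0  0    1    -4   15 ]
  [ 0  0    0     1   -4 ]
  [ 0  0    0     0    0 ]
R2 → R2 + 4·R3
  [ 1  2  1/2  -3/2  3/2 ]
  [ 0  0    1     0   -1 ]
  [ 0  0    0     1   -4 ]
  [ 0  0    0     0    0 ]
R1 → R1 + 3/2·R3
  [ 1  2  1/2  0  -9/2 ]
  [ 0  0    1  0    -1 ]
  [ 0  0    0  1    -4 ]
  [ 0  0    0  0     0 ]
R1 → R1 − 1/2·R2
  [ 1  2  0  0  -4 ]
  [ 0  0  1  0  -1 ]
  [ 0  0  0  1  -4 ]
  [ 0  0  0  0   0 ]

2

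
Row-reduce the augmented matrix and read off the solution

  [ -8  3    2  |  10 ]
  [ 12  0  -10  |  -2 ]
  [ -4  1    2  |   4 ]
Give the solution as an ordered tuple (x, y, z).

(3/2, 6, 2)

R1 -> -1/8·R1
  [  1  -3/8  -1/4  |  -5/4 ]
  [ 12     0   -10  |    -2 ]
  [ -4     1     2  |     4 ]
R2 -> R2 − 12·R1
  [  1  -3/8  -1/4  |  -5/4 ]
  [  0   9/2    -7  |    13 ]
  [ -4     1     2  |     4 ]
R3 -> R3 + 4·R1
  [ 1  -3/8  -1/4  |  -5/4 ]
  [ 0   9/2    -7  |    13 ]
  [ 0  -1/2     1  |    -1 ]
R2 -> 2/9·R2
  [ 1  -3/8   -1/4  |  -5/4 ]
  [ 0     1  -14/9  |  26/9 ]
  [ 0  -1/2      1  |    -1 ]
R3 -> R3 + 1/2·R2
  [ 1  -3/8   -1/4  |  -5/4 ]
  [ 0     1  -14/9  |  26/9 ]
  [ 0     0    2/9  |   4/9 ]
R3 -> 9/2·R3
  [ 1  -3/8   -1/4  |  -5/4 ]
  [ 0     1  -14/9  |  26/9 ]
  [ 0     0      1  |     2 ]
R2 -> R2 + 14/9·R3
  [ 1  -3/8  -1/4  |  -5/4 ]
  [ 0     1     0  |     6 ]
  [ 0     0     1  |     2 ]
R1 -> R1 + 1/4·R3
  [ 1  -3/8  0  |  -3/4 ]
  [ 0     1  0  |     6 ]
  [ 0     0  1  |     2 ]
R1 -> R1 + 3/8·R2
  [ 1  0  0  |  3/2 ]
  [ 0  1  0  |    6 ]
  [ 0  0  1  |    2 ]
Reading off the last column: x = 3/2, y = 6, z = 2.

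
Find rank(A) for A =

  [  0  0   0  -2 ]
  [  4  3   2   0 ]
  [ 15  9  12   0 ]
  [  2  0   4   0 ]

rank = 3

r1 ↔ r2
r1 := 1/4·r1
r3 := r3 − 15·r1
r4 := r4 − 2·r1
r2 ↔ r3
r2 := -4/9·r2
r4 := r4 + 3/2·r2
r3 := -1/2·r3
r1 := r1 − 3/4·r2
The reduced form has 3 nonzero rows.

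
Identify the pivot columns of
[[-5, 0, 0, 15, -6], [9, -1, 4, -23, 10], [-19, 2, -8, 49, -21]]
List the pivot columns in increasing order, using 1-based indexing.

1, 2, 5

R1 ← -1/5·R1
  [   1   0   0   -3  6/5 ]
  [   9  -1   4  -23   10 ]
  [ -19   2  -8   49  -21 ]
R2 ← R2 − 9·R1
  [   1   0   0  -3   6/5 ]
  [   0  -1   4   4  -4/5 ]
  [ -19   2  -8  49   -21 ]
R3 ← R3 + 19·R1
  [ 1   0   0  -3   6/5 ]
  [ 0  -1   4   4  -4/5 ]
  [ 0   2  -8  -8   9/5 ]
R2 ← -1·R2
  [ 1  0   0  -3  6/5 ]
  [ 0  1  -4  -4  4/5 ]
  [ 0  2  -8  -8  9/5 ]
R3 ← R3 − 2·R2
  [ 1  0   0  -3  6/5 ]
  [ 0  1  -4  -4  4/5 ]
  [ 0  0   0   0  1/5 ]
R3 ← 5·R3
  [ 1  0   0  -3  6/5 ]
  [ 0  1  -4  -4  4/5 ]
  [ 0  0   0   0    1 ]
R2 ← R2 − 4/5·R3
  [ 1  0   0  -3  6/5 ]
  [ 0  1  -4  -4    0 ]
  [ 0  0   0   0    1 ]
R1 ← R1 − 6/5·R3
  [ 1  0   0  -3  0 ]
  [ 0  1  -4  -4  0 ]
  [ 0  0   0   0  1 ]
Pivot columns are the columns containing a leading 1.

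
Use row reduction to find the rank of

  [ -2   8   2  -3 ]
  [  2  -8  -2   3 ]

rank = 1

ρ1 := -1/2·ρ1
  [ 1  -4  -1  3/2 ]
  [ 2  -8  -2    3 ]
ρ2 := ρ2 − 2·ρ1
  [ 1  -4  -1  3/2 ]
  [ 0   0   0    0 ]
The reduced form has 1 nonzero row.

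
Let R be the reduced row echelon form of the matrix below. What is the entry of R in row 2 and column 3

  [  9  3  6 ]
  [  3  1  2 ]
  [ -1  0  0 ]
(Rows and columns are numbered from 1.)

2

r1 := 1/9·r1
  [  1  1/3  2/3 ]
  [  3    1    2 ]
  [ -1    0    0 ]
r2 := r2 − 3·r1
  [  1  1/3  2/3 ]
  [  0    0    0 ]
  [ -1    0    0 ]
r3 := r3 + r1
  [ 1  1/3  2/3 ]
  [ 0    0    0 ]
  [ 0  1/3  2/3 ]
r2 <-> r3
  [ 1  1/3  2/3 ]
  [ 0  1/3  2/3 ]
  [ 0    0    0 ]
r2 := 3·r2
  [ 1  1/3  2/3 ]
  [ 0    1    2 ]
  [ 0    0    0 ]
r1 := r1 − 1/3·r2
  [ 1  0  0 ]
  [ 0  1  2 ]
  [ 0  0  0 ]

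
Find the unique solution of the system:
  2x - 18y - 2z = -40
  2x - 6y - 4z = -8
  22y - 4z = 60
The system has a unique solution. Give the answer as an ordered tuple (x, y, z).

(-6, 2, -4)

Form the augmented matrix and row-reduce:
  [ 2  -18  -2  |  -40 ]
  [ 2   -6  -4  |   -8 ]
  [ 0   22  -4  |   60 ]
Multiply R1 by 1/2.
Subtract 2 times R1 from R2.
Multiply R2 by 1/12.
Subtract 22 times R2 from R3.
Multiply R3 by -3.
Add 1/6 times R3 to R2.
Add R3 to R1.
Add 9 times R2 to R1.
Reading off the last column: x = -6, y = 2, z = -4.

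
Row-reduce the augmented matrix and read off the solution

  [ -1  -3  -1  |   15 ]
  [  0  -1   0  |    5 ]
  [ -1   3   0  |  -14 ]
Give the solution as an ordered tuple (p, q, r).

R1 := -1·R1
  [  1   3  1  |  -15 ]
  [  0  -1  0  |    5 ]
  [ -1   3  0  |  -14 ]
R3 := R3 + R1
  [ 1   3  1  |  -15 ]
  [ 0  -1  0  |    5 ]
  [ 0   6  1  |  -29 ]
R2 := -1·R2
  [ 1  3  1  |  -15 ]
  [ 0  1  0  |   -5 ]
  [ 0  6  1  |  -29 ]
R3 := R3 − 6·R2
  [ 1  3  1  |  -15 ]
  [ 0  1  0  |   -5 ]
  [ 0  0  1  |    1 ]
R1 := R1 − R3
  [ 1  3  0  |  -16 ]
  [ 0  1  0  |   -5 ]
  [ 0  0  1  |    1 ]
R1 := R1 − 3·R2
  [ 1  0  0  |  -1 ]
  [ 0  1  0  |  -5 ]
  [ 0  0  1  |   1 ]
Reading off the last column: p = -1, q = -5, r = 1.

(-1, -5, 1)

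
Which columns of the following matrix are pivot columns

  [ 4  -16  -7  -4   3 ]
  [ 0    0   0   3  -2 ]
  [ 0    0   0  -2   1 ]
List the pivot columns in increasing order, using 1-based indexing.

1, 4, 5

R1 -> 1/4·R1
  [ 1  -4  -7/4  -1  3/4 ]
  [ 0   0     0   3   -2 ]
  [ 0   0     0  -2    1 ]
R2 -> 1/3·R2
  [ 1  -4  -7/4  -1   3/4 ]
  [ 0   0     0   1  -2/3 ]
  [ 0   0     0  -2     1 ]
R3 -> R3 + 2·R2
  [ 1  -4  -7/4  -1   3/4 ]
  [ 0   0     0   1  -2/3 ]
  [ 0   0     0   0  -1/3 ]
R3 -> -3·R3
  [ 1  -4  -7/4  -1   3/4 ]
  [ 0   0     0   1  -2/3 ]
  [ 0   0     0   0     1 ]
R2 -> R2 + 2/3·R3
  [ 1  -4  -7/4  -1  3/4 ]
  [ 0   0     0   1    0 ]
  [ 0   0     0   0    1 ]
R1 -> R1 − 3/4·R3
  [ 1  -4  -7/4  -1  0 ]
  [ 0   0     0   1  0 ]
  [ 0   0     0   0  1 ]
R1 -> R1 + R2
  [ 1  -4  -7/4  0  0 ]
  [ 0   0     0  1  0 ]
  [ 0   0     0  0  1 ]
Pivot columns are the columns containing a leading 1.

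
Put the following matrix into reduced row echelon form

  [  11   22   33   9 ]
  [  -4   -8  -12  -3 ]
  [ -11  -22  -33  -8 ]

R1 ← 1/11·R1
  [   1    2    3  9/11 ]
  [  -4   -8  -12    -3 ]
  [ -11  -22  -33    -8 ]
R2 ← R2 + 4·R1
  [   1    2    3  9/11 ]
  [   0    0    0  3/11 ]
  [ -11  -22  -33    -8 ]
R3 ← R3 + 11·R1
  [ 1  2  3  9/11 ]
  [ 0  0  0  3/11 ]
  [ 0  0  0     1 ]
R2 ← 11/3·R2
  [ 1  2  3  9/11 ]
  [ 0  0  0     1 ]
  [ 0  0  0     1 ]
R3 ← R3 − R2
  [ 1  2  3  9/11 ]
  [ 0  0  0     1 ]
  [ 0  0  0     0 ]
R1 ← R1 − 9/11·R2
  [ 1  2  3  0 ]
  [ 0  0  0  1 ]
  [ 0  0  0  0 ]

[[1, 2, 3, 0], [0, 0, 0, 1], [0, 0, 0, 0]]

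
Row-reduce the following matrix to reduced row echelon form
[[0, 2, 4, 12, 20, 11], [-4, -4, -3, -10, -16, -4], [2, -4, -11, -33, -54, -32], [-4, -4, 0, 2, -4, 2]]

[[1, 0, 0, 3/2, -1, -2], [0, 1, 0, -2, 2, 3/2], [0, 0, 1, 4, 4, 2], [0, 0, 0, 0, 0, 0]]

R1 <-> R2
  [ -4  -4   -3  -10  -16   -4 ]
  [  0   2    4   12   20   11 ]
  [  2  -4  -11  -33  -54  -32 ]
  [ -4  -4    0    2   -4    2 ]
R1 -> -1/4·R1
  [  1   1  3/4  5/2    4    1 ]
  [  0   2    4   12   20   11 ]
  [  2  -4  -11  -33  -54  -32 ]
  [ -4  -4    0    2   -4    2 ]
R3 -> R3 − 2·R1
  [  1   1    3/4  5/2    4    1 ]
  [  0   2      4   12   20   11 ]
  [  0  -6  -25/2  -38  -62  -34 ]
  [ -4  -4      0    2   -4    2 ]
R4 -> R4 + 4·R1
  [ 1   1    3/4  5/2    4    1 ]
  [ 0   2      4   12   20   11 ]
  [ 0  -6  -25/2  -38  -62  -34 ]
  [ 0   0      3   12   12    6 ]
R2 -> 1/2·R2
  [ 1   1    3/4  5/2    4     1 ]
  [ 0   1      2    6   10  11/2 ]
  [ 0  -6  -25/2  -38  -62   -34 ]
  [ 0   0      3   12   12     6 ]
R3 -> R3 + 6·R2
  [ 1  1   3/4  5/2   4     1 ]
  [ 0  1     2    6  10  11/2 ]
  [ 0  0  -1/2   -2  -2    -1 ]
  [ 0  0     3   12  12     6 ]
R3 -> -2·R3
  [ 1  1  3/4  5/2   4     1 ]
  [ 0  1    2    6  10  11/2 ]
  [ 0  0    1    4   4     2 ]
  [ 0  0    3   12  12     6 ]
R4 -> R4 − 3·R3
  [ 1  1  3/4  5/2   4     1 ]
  [ 0  1    2    6  10  11/2 ]
  [ 0  0    1    4   4     2 ]
  [ 0  0    0    0   0     0 ]
R2 -> R2 − 2·R3
  [ 1  1  3/4  5/2  4    1 ]
  [ 0  1    0   -2  2  3/2 ]
  [ 0  0    1    4  4    2 ]
  [ 0  0    0    0  0    0 ]
R1 -> R1 − 3/4·R3
  [ 1  1  0  -1/2  1  -1/2 ]
  [ 0  1  0    -2  2   3/2 ]
  [ 0  0  1     4  4     2 ]
  [ 0  0  0     0  0     0 ]
R1 -> R1 − R2
  [ 1  0  0  3/2  -1   -2 ]
  [ 0  1  0   -2   2  3/2 ]
  [ 0  0  1    4   4    2 ]
  [ 0  0  0    0   0    0 ]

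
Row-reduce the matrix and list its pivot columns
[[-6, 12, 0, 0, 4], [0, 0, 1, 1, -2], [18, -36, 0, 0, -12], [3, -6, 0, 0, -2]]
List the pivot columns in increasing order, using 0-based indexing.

Multiply R1 by -1/6.
  [  1   -2  0  0  -2/3 ]
  [  0    0  1  1    -2 ]
  [ 18  -36  0  0   -12 ]
  [  3   -6  0  0    -2 ]
Subtract 18 times R1 from R3.
  [ 1  -2  0  0  -2/3 ]
  [ 0   0  1  1    -2 ]
  [ 0   0  0  0     0 ]
  [ 3  -6  0  0    -2 ]
Subtract 3 times R1 from R4.
  [ 1  -2  0  0  -2/3 ]
  [ 0   0  1  1    -2 ]
  [ 0   0  0  0     0 ]
  [ 0   0  0  0     0 ]
Pivot columns are the columns containing a leading 1.

0, 2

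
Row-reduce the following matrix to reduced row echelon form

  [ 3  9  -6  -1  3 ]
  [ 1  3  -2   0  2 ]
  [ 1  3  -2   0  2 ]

Multiply r1 by 1/3.
  [ 1  3  -2  -1/3  1 ]
  [ 1  3  -2     0  2 ]
  [ 1  3  -2     0  2 ]
Subtract r1 from r2.
  [ 1  3  -2  -1/3  1 ]
  [ 0  0   0   1/3  1 ]
  [ 1  3  -2     0  2 ]
Subtract r1 from r3.
  [ 1  3  -2  -1/3  1 ]
  [ 0  0   0   1/3  1 ]
  [ 0  0   0   1/3  1 ]
Multiply r2 by 3.
  [ 1  3  -2  -1/3  1 ]
  [ 0  0   0     1  3 ]
  [ 0  0   0   1/3  1 ]
Subtract 1/3 times r2 from r3.
  [ 1  3  -2  -1/3  1 ]
  [ 0  0   0     1  3 ]
  [ 0  0   0     0  0 ]
Add 1/3 times r2 to r1.
  [ 1  3  -2  0  2 ]
  [ 0  0   0  1  3 ]
  [ 0  0   0  0  0 ]

[[1, 3, -2, 0, 2], [0, 0, 0, 1, 3], [0, 0, 0, 0, 0]]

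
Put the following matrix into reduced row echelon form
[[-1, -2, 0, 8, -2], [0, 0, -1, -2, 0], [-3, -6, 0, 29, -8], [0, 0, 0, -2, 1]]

r1 := -1·r1
  [  1   2   0  -8   2 ]
  [  0   0  -1  -2   0 ]
  [ -3  -6   0  29  -8 ]
  [  0   0   0  -2   1 ]
r3 := r3 + 3·r1
  [ 1  2   0  -8   2 ]
  [ 0  0  -1  -2   0 ]
  [ 0  0   0   5  -2 ]
  [ 0  0   0  -2   1 ]
r2 := -1·r2
  [ 1  2  0  -8   2 ]
  [ 0  0  1   2   0 ]
  [ 0  0  0   5  -2 ]
  [ 0  0  0  -2   1 ]
r3 := 1/5·r3
  [ 1  2  0  -8     2 ]
  [ 0  0  1   2     0 ]
  [ 0  0  0   1  -2/5 ]
  [ 0  0  0  -2     1 ]
r4 := r4 + 2·r3
  [ 1  2  0  -8     2 ]
  [ 0  0  1   2     0 ]
  [ 0  0  0   1  -2/5 ]
  [ 0  0  0   0   1/5 ]
r4 := 5·r4
  [ 1  2  0  -8     2 ]
  [ 0  0  1   2     0 ]
  [ 0  0  0   1  -2/5 ]
  [ 0  0  0   0     1 ]
r3 := r3 + 2/5·r4
  [ 1  2  0  -8  2 ]
  [ 0  0  1   2  0 ]
  [ 0  0  0   1  0 ]
  [ 0  0  0   0  1 ]
r1 := r1 − 2·r4
  [ 1  2  0  -8  0 ]
  [ 0  0  1   2  0 ]
  [ 0  0  0   1  0 ]
  [ 0  0  0   0  1 ]
r2 := r2 − 2·r3
  [ 1  2  0  -8  0 ]
  [ 0  0  1   0  0 ]
  [ 0  0  0   1  0 ]
  [ 0  0  0   0  1 ]
r1 := r1 + 8·r3
  [ 1  2  0  0  0 ]
  [ 0  0  1  0  0 ]
  [ 0  0  0  1  0 ]
  [ 0  0  0  0  1 ]

[[1, 2, 0, 0, 0], [0, 0, 1, 0, 0], [0, 0, 0, 1, 0], [0, 0, 0, 0, 1]]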